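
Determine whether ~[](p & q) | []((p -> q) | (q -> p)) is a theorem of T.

Valid

Tableau for the negation ~(~[](p & q) | []((p -> q) | (q -> p))):
1. ~(~[](p & q) | []((p -> q) | (q -> p))), w0
2. [](p & q), w0   [~|-rule on 1]
3. ~[]((p -> q) | (q -> p)), w0   [~|-rule on 1]
4. p & q, w0   [[]-rule on 2 via w0Rw0]
5. p, w0   [&-rule on 4]
6. q, w0   [&-rule on 4]
7. ~((p -> q) | (q -> p)), w1   [~[]-rule on 3: fresh world w1, w0Rw1]
8. ~(p -> q), w1   [~|-rule on 7]
9. ~(q -> p), w1   [~|-rule on 7]
10. p, w1   [~->-rule on 8]
11. ~q, w1   [~->-rule on 8]
12. q, w1   [~->-rule on 9]
13. ~p, w1   [~->-rule on 9]
Accessibility: w0Rw0, w0Rw1, w1Rw1
Branch closes: q and ~q both at w1.
Every branch of the negation's tableau closes; the branch above is one of them.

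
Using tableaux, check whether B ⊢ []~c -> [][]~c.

Not valid

Tableau for the negation ~([]~c -> [][]~c):
1. ~([]~c -> [][]~c), w0
2. []~c, w0
3. ~[][]~c, w0
4. ~c, w0
5. ~[]~c, w1
6. ~c, w1
7. c, w2
Accessibility: w0Rw0, w0Rw1, w1Rw0, w1Rw1, w1Rw2, w2Rw1, w2Rw2
The negation has an open branch (countermodel exists).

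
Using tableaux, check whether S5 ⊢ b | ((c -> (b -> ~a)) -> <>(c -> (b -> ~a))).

Valid in S5

Tableau for the negation ~(b | ((c -> (b -> ~a)) -> <>(c -> (b -> ~a)))):
1. ~(b | ((c -> (b -> ~a)) -> <>(c -> (b -> ~a)))), w0
2. ~b, w0
3. ~((c -> (b -> ~a)) -> <>(c -> (b -> ~a))), w0
4. c -> (b -> ~a), w0
5. ~<>(c -> (b -> ~a)), w0
6. ~(c -> (b -> ~a)), w0
7. c, w0
8. ~(b -> ~a), w0
9. b, w0
10. a, w0
Accessibility: w0Rw0
Branch closes: b and ~b both at w0.
Every branch of the negation's tableau closes; the branch above is one of them.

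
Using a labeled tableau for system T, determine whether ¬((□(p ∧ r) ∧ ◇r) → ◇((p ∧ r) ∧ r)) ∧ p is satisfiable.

1. ¬((□(p ∧ r) ∧ ◇r) → ◇((p ∧ r) ∧ r)) ∧ p, u
2. ¬((□(p ∧ r) ∧ ◇r) → ◇((p ∧ r) ∧ r)), u
3. p, u
4. □(p ∧ r) ∧ ◇r, u
5. ¬◇((p ∧ r) ∧ r), u
6. □(p ∧ r), u
7. ◇r, u
8. ¬((p ∧ r) ∧ r), u
9. p ∧ r, u
10. r, u
11. ¬(p ∧ r), u
12. ¬r, u
Accessibility: uRu
Branch closes: r and ¬r both at u.
(One branch shown.) All branches close.

Unsatisfiable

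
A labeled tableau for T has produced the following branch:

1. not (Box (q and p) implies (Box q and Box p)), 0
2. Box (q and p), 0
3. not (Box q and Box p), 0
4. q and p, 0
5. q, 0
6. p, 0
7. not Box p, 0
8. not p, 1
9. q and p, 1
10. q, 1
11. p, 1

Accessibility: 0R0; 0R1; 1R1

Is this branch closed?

Both p and not p appear at 1.

Closed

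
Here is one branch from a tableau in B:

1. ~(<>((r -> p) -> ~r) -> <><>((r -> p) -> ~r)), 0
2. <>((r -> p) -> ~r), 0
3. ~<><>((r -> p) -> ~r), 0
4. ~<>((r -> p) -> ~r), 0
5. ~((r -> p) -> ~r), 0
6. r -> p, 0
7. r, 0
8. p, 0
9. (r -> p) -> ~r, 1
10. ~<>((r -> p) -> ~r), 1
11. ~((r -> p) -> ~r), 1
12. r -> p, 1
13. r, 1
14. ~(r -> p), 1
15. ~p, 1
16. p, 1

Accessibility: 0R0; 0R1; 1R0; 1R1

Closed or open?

Closed

Both p and ~p appear at 1.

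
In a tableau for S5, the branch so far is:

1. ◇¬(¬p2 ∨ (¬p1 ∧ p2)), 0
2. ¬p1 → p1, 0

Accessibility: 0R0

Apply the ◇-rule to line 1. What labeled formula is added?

a fresh world 1 with 0R1, and ¬(¬p2 ∨ (¬p1 ∧ p2)) at 1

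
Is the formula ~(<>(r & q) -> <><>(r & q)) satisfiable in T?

1. ~(<>(r & q) -> <><>(r & q)), u
2. <>(r & q), u
3. ~<><>(r & q), u
4. ~<>(r & q), u
5. ~(r & q), u
6. ~q, u
7. r & q, v
8. r, v
9. q, v
10. ~<>(r & q), v
11. ~(r & q), v
12. ~q, v
Accessibility: uRu, uRv, vRv
Branch closes: q and ~q both at v.
All branches of the tableau close; one closing branch shown above.

Unsatisfiable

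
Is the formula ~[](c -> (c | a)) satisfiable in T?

No, unsatisfiable

1. ~[](c -> (c | a)), 0
2. ~(c -> (c | a)), 1   [~[]-rule on 1: fresh world 1, 0R1]
3. c, 1   [~->-rule on 2]
4. ~(c | a), 1   [~->-rule on 2]
5. ~c, 1   [~|-rule on 4]
6. ~a, 1   [~|-rule on 4]
Accessibility: 0R0, 0R1, 1R1
Branch closes: c and ~c both at 1.
(One branch shown.) All branches close.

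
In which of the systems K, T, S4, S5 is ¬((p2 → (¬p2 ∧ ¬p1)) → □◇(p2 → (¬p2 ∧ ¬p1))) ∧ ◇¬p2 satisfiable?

K, T, S4

S5-tableau for the formula:
1. ¬((p2 → (¬p2 ∧ ¬p1)) → □◇(p2 → (¬p2 ∧ ¬p1))) ∧ ◇¬p2, w0
2. ¬((p2 → (¬p2 ∧ ¬p1)) → □◇(p2 → (¬p2 ∧ ¬p1))), w0
3. ◇¬p2, w0
4. p2 → (¬p2 ∧ ¬p1), w0
5. ¬□◇(p2 → (¬p2 ∧ ¬p1)), w0
6. ¬p2 ∧ ¬p1, w0
7. ¬p2, w0
8. ¬p1, w0
9. ¬p2, w1
10. ¬◇(p2 → (¬p2 ∧ ¬p1)), w2
11. ¬(p2 → (¬p2 ∧ ¬p1)), w0
12. p2, w0
13. ¬(¬p2 ∧ ¬p1), w0
Accessibility: w0Rw0, w0Rw1, w0Rw2, w1Rw0, w1Rw1, w1Rw2, w2Rw0, w2Rw1, w2Rw2
Branch closes: p2 and ¬p2 both at w0.
Every branch closes (one shown): unsatisfiable in S5.
S4-tableau for the formula:
1. ¬((p2 → (¬p2 ∧ ¬p1)) → □◇(p2 → (¬p2 ∧ ¬p1))) ∧ ◇¬p2, w0
2. ¬((p2 → (¬p2 ∧ ¬p1)) → □◇(p2 → (¬p2 ∧ ¬p1))), w0
3. ◇¬p2, w0
4. p2 → (¬p2 ∧ ¬p1), w0
5. ¬□◇(p2 → (¬p2 ∧ ¬p1)), w0
6. ¬p2 ∧ ¬p1, w0
7. ¬p2, w0
8. ¬p1, w0
9. ¬p2, w1
10. ¬◇(p2 → (¬p2 ∧ ¬p1)), w2
11. ¬(p2 → (¬p2 ∧ ¬p1)), w2
12. p2, w2
13. ¬(¬p2 ∧ ¬p1), w2
14. p1, w2
Accessibility: w0Rw0, w0Rw1, w0Rw2, w1Rw1, w2Rw2
Complete open branch: satisfiable in S4, hence also in K, T (this S4-model is also a K-model and a T-model).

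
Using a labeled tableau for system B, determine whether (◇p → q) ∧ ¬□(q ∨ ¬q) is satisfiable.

Unsatisfiable (every branch closes)

1. (◇p → q) ∧ ¬□(q ∨ ¬q), 0
2. ◇p → q, 0
3. ¬□(q ∨ ¬q), 0
4. ¬◇p, 0
5. ¬p, 0
6. ¬(q ∨ ¬q), 1
7. ¬q, 1
8. q, 1
Accessibility: 0R0, 0R1, 1R0, 1R1
Branch closes: q and ¬q both at 1.
All branches of the tableau close; one closing branch shown above.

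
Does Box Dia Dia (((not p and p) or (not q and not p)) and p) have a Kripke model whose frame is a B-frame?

1. Box Dia Dia (((not p and p) or (not q and not p)) and p), u
2. Dia Dia (((not p and p) or (not q and not p)) and p), u
3. Dia (((not p and p) or (not q and not p)) and p), v
4. Dia Dia (((not p and p) or (not q and not p)) and p), v
5. ((not p and p) or (not q and not p)) and p, w
6. (not p and p) or (not q and not p), w
7. p, w
8. not q and not p, w
9. not q, w
10. not p, w
Accessibility: uRu, uRv, vRu, vRv, vRw, wRv, wRw
Branch closes: p and not p both at w.
All branches of the tableau close; one closing branch shown above.

Unsatisfiable (every branch closes)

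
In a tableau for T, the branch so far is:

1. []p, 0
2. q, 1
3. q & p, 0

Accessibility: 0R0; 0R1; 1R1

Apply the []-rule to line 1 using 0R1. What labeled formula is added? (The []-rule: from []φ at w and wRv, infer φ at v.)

p, 1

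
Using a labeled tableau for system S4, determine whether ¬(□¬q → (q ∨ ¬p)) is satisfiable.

1. ¬(□¬q → (q ∨ ¬p)), w0
2. □¬q, w0
3. ¬(q ∨ ¬p), w0
4. ¬q, w0
5. p, w0
Accessibility: w0Rw0

Yes, satisfiable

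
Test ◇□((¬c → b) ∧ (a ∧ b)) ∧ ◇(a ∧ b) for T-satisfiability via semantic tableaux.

1. ◇□((¬c → b) ∧ (a ∧ b)) ∧ ◇(a ∧ b), u
2. ◇□((¬c → b) ∧ (a ∧ b)), u
3. ◇(a ∧ b), u
4. □((¬c → b) ∧ (a ∧ b)), v
5. (¬c → b) ∧ (a ∧ b), v
6. ¬c → b, v
7. a ∧ b, v
8. a, v
9. b, v
10. a ∧ b, w
11. a, w
12. b, w
Accessibility: uRu, uRv, uRw, vRv, wRw

Satisfiable (open branch found)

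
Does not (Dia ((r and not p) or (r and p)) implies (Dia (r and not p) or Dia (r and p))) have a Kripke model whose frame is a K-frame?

Unsatisfiable

1. not (Dia ((r and not p) or (r and p)) implies (Dia (r and not p) or Dia (r and p))), u
2. Dia ((r and not p) or (r and p)), u   [neg-implies-rule on 1]
3. not (Dia (r and not p) or Dia (r and p)), u   [neg-implies-rule on 1]
4. not Dia (r and not p), u   [neg-or-rule on 3]
5. not Dia (r and p), u   [neg-or-rule on 3]
6. (r and not p) or (r and p), v   [Dia-rule on 2: fresh world v, uRv]
7. not (r and not p), v   [neg-Dia-rule on 4 via uRv]
8. not (r and p), v   [neg-Dia-rule on 5 via uRv]
9. r and p, v   [or-rule on 6 (branches; this branch)]
10. r, v   [and-rule on 9]
11. p, v   [and-rule on 9]
12. not p, v   [neg-and-rule on 8 (branches; this branch)]
Accessibility: uRv
Branch closes: p and not p both at v.
All branches of the tableau close; one closing branch shown above.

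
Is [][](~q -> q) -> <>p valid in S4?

Invalid (countermodel exists)

Tableau for the negation ~([][](~q -> q) -> <>p):
1. ~([][](~q -> q) -> <>p), u
2. [][](~q -> q), u
3. ~<>p, u
4. [](~q -> q), u
5. ~p, u
6. ~q -> q, u
7. q, u
Accessibility: uRu
The negation has an open branch (countermodel exists).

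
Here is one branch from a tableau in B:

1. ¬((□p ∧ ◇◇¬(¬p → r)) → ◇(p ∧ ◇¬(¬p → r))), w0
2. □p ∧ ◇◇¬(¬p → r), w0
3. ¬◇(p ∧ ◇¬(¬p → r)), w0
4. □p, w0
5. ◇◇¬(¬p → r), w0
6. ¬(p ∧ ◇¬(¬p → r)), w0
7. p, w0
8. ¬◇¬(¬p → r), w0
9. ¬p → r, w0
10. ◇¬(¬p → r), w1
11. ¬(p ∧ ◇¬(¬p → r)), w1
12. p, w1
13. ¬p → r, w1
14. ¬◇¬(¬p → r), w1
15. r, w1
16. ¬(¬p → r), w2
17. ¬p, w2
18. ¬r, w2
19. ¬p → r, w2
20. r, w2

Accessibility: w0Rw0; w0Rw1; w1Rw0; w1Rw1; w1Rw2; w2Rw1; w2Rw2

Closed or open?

Both r and ¬r appear at w2.

Closed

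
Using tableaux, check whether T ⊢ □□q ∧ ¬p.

Tableau for the negation ¬(□□q ∧ ¬p):
1. ¬(□□q ∧ ¬p), w0
2. p, w0   [¬∧-rule on 1 (branches; this branch)]
Accessibility: w0Rw0
The negation has an open branch (countermodel exists).

No, not valid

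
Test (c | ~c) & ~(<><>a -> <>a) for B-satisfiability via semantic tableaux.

Satisfiable

1. (c | ~c) & ~(<><>a -> <>a), 0
2. c | ~c, 0
3. ~(<><>a -> <>a), 0
4. <><>a, 0
5. ~<>a, 0
6. ~a, 0
7. ~c, 0
8. <>a, 1
9. ~a, 1
10. a, 2
Accessibility: 0R0, 0R1, 1R0, 1R1, 1R2, 2R1, 2R2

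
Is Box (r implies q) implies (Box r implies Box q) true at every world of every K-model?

Tableau for the negation not (Box (r implies q) implies (Box r implies Box q)):
1. not (Box (r implies q) implies (Box r implies Box q)), u
2. Box (r implies q), u   [neg-implies-rule on 1]
3. not (Box r implies Box q), u   [neg-implies-rule on 1]
4. Box r, u   [neg-implies-rule on 3]
5. not Box q, u   [neg-implies-rule on 3]
6. not q, v   [neg-Box-rule on 5: fresh world v, uRv]
7. r implies q, v   [Box-rule on 2 via uRv]
8. r, v   [Box-rule on 4 via uRv]
9. q, v   [implies-rule on 7 (branches; this branch)]
Accessibility: uRv
Branch closes: q and not q both at v.
All branches of the negation close; one closing branch shown above.

Yes, valid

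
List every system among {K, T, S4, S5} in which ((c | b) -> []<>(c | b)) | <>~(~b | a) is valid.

S5-tableau for the negation ~(((c | b) -> []<>(c | b)) | <>~(~b | a)):
1. ~(((c | b) -> []<>(c | b)) | <>~(~b | a)), 0
2. ~((c | b) -> []<>(c | b)), 0
3. ~<>~(~b | a), 0
4. c | b, 0
5. ~[]<>(c | b), 0
6. ~b | a, 0
7. b, 0
8. a, 0
9. ~<>(c | b), 1
10. ~b | a, 1
11. ~(c | b), 0
12. ~c, 0
13. ~b, 0
Accessibility: 0R0, 0R1, 1R0, 1R1
Branch closes: b and ~b both at 0.
Every branch closes (one shown): valid in S5.
S4-tableau for the negation ~(((c | b) -> []<>(c | b)) | <>~(~b | a)):
1. ~(((c | b) -> []<>(c | b)) | <>~(~b | a)), 0
2. ~((c | b) -> []<>(c | b)), 0
3. ~<>~(~b | a), 0
4. c | b, 0
5. ~[]<>(c | b), 0
6. ~b | a, 0
7. b, 0
8. a, 0
9. ~<>(c | b), 1
10. ~b | a, 1
11. ~(c | b), 1
12. ~c, 1
13. ~b, 1
14. a, 1
Accessibility: 0R0, 0R1, 1R1
Complete open branch: countermodel on an S4-frame, so not valid in S4, nor in K, T (the same frame is also a K-frame and a T-frame).

S5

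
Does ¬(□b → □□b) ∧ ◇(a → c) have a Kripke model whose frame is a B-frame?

Satisfiable (open branch found)

1. ¬(□b → □□b) ∧ ◇(a → c), u
2. ¬(□b → □□b), u
3. ◇(a → c), u
4. □b, u
5. ¬□□b, u
6. b, u
7. a → c, v
8. b, v
9. c, v
10. ¬□b, w
11. b, w
12. ¬b, x
Accessibility: uRu, uRv, uRw, vRu, vRv, wRu, wRw, wRx, xRw, xRx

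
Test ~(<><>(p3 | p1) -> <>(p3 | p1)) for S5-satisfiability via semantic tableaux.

No, unsatisfiable

1. ~(<><>(p3 | p1) -> <>(p3 | p1)), 0
2. <><>(p3 | p1), 0
3. ~<>(p3 | p1), 0
4. ~(p3 | p1), 0
5. ~p3, 0
6. ~p1, 0
7. <>(p3 | p1), 1
8. ~(p3 | p1), 1
9. ~p3, 1
10. ~p1, 1
11. p3 | p1, 2
12. ~(p3 | p1), 2
13. ~p3, 2
14. ~p1, 2
15. p1, 2
Accessibility: 0R0, 0R1, 0R2, 1R0, 1R1, 1R2, 2R0, 2R1, 2R2
Branch closes: p1 and ~p1 both at 2.
All branches of the tableau close; one closing branch shown above.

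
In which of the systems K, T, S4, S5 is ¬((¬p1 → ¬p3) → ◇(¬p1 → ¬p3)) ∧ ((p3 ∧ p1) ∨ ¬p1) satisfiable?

K-tableau for the formula:
1. ¬((¬p1 → ¬p3) → ◇(¬p1 → ¬p3)) ∧ ((p3 ∧ p1) ∨ ¬p1), 0
2. ¬((¬p1 → ¬p3) → ◇(¬p1 → ¬p3)), 0
3. (p3 ∧ p1) ∨ ¬p1, 0
4. ¬p1 → ¬p3, 0
5. ¬◇(¬p1 → ¬p3), 0
6. ¬p1, 0
7. ¬p3, 0
Complete open branch: satisfiable in K.
T-tableau for the formula:
1. ¬((¬p1 → ¬p3) → ◇(¬p1 → ¬p3)) ∧ ((p3 ∧ p1) ∨ ¬p1), 0
2. ¬((¬p1 → ¬p3) → ◇(¬p1 → ¬p3)), 0
3. (p3 ∧ p1) ∨ ¬p1, 0
4. ¬p1 → ¬p3, 0
5. ¬◇(¬p1 → ¬p3), 0
6. ¬(¬p1 → ¬p3), 0
7. ¬p1, 0
8. p3, 0
9. ¬p3, 0
Accessibility: 0R0
Branch closes: p3 and ¬p3 both at 0.
Every branch closes (one shown): unsatisfiable in T, hence also in S4, S5 (every S4/S5-frame is a T-frame).

K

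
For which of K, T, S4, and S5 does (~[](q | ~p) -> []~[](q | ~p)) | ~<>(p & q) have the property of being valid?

S5

S4-tableau for the negation ~((~[](q | ~p) -> []~[](q | ~p)) | ~<>(p & q)):
1. ~((~[](q | ~p) -> []~[](q | ~p)) | ~<>(p & q)), 0
2. ~(~[](q | ~p) -> []~[](q | ~p)), 0
3. <>(p & q), 0
4. ~[](q | ~p), 0
5. ~[]~[](q | ~p), 0
6. p & q, 1
7. p, 1
8. q, 1
9. ~(q | ~p), 2
10. ~q, 2
11. p, 2
12. [](q | ~p), 3
13. q | ~p, 3
14. ~p, 3
Accessibility: 0R0, 0R1, 0R2, 0R3, 1R1, 2R2, 3R3
Complete open branch: countermodel on an S4-frame, so not valid in S4, nor in K, T (the same frame is also a K-frame and a T-frame).
S5-tableau for the negation ~((~[](q | ~p) -> []~[](q | ~p)) | ~<>(p & q)):
1. ~((~[](q | ~p) -> []~[](q | ~p)) | ~<>(p & q)), 0
2. ~(~[](q | ~p) -> []~[](q | ~p)), 0
3. <>(p & q), 0
4. ~[](q | ~p), 0
5. ~[]~[](q | ~p), 0
6. p & q, 1
7. p, 1
8. q, 1
9. ~(q | ~p), 2
10. ~q, 2
11. p, 2
12. [](q | ~p), 3
13. q | ~p, 0
14. q | ~p, 1
15. q | ~p, 2
16. q | ~p, 3
17. ~p, 0
18. ~p, 2
Accessibility: 0R0, 0R1, 0R2, 0R3, 1R0, 1R1, 1R2, 1R3, 2R0, 2R1, 2R2, 2R3, 3R0, 3R1, 3R2, 3R3
Branch closes: p and ~p both at 2.
Every branch closes (one shown): valid in S5.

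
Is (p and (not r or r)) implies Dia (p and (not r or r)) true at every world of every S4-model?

Tableau for the negation not ((p and (not r or r)) implies Dia (p and (not r or r))):
1. not ((p and (not r or r)) implies Dia (p and (not r or r))), u
2. p and (not r or r), u
3. not Dia (p and (not r or r)), u
4. p, u
5. not r or r, u
6. not (p and (not r or r)), u
7. r, u
8. not (not r or r), u
9. not r, u
Accessibility: uRu
Branch closes: r and not r both at u.
All branches of the negation close; one closing branch shown above.

Valid in S4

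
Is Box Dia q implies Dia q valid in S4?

Tableau for the negation not (Box Dia q implies Dia q):
1. not (Box Dia q implies Dia q), 0
2. Box Dia q, 0   [neg-implies-rule on 1]
3. not Dia q, 0   [neg-implies-rule on 1]
4. Dia q, 0   [Box-rule on 2 via 0R0]
5. not q, 0   [neg-Dia-rule on 3 via 0R0]
6. q, 1   [Dia-rule on 4: fresh world 1, 0R1]
7. Dia q, 1   [Box-rule on 2 via 0R1]
8. not q, 1   [neg-Dia-rule on 3 via 0R1]
Accessibility: 0R0, 0R1, 1R1
Branch closes: q and not q both at 1.
Every branch of the negation's tableau closes; the branch above is one of them.

Valid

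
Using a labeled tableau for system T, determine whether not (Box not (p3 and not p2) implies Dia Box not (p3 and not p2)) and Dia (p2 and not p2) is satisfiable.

No, unsatisfiable

1. not (Box not (p3 and not p2) implies Dia Box not (p3 and not p2)) and Dia (p2 and not p2), 0
2. not (Box not (p3 and not p2) implies Dia Box not (p3 and not p2)), 0   [and-rule on 1]
3. Dia (p2 and not p2), 0   [and-rule on 1]
4. Box not (p3 and not p2), 0   [neg-implies-rule on 2]
5. not Dia Box not (p3 and not p2), 0   [neg-implies-rule on 2]
6. not (p3 and not p2), 0   [Box-rule on 4 via 0R0]
7. not Box not (p3 and not p2), 0   [neg-Dia-rule on 5 via 0R0]
8. p2, 0   [neg-and-rule on 6 (branches; this branch)]
9. p2 and not p2, 1   [Dia-rule on 3: fresh world 1, 0R1]
10. p2, 1   [and-rule on 9]
11. not p2, 1   [and-rule on 9]
Accessibility: 0R0, 0R1, 1R1
Branch closes: p2 and not p2 both at 1.
(One branch shown.) All branches close.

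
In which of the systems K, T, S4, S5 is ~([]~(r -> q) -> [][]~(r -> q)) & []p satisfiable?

S4-tableau for the formula:
1. ~([]~(r -> q) -> [][]~(r -> q)) & []p, u
2. ~([]~(r -> q) -> [][]~(r -> q)), u   [&-rule on 1]
3. []p, u   [&-rule on 1]
4. []~(r -> q), u   [~->-rule on 2]
5. ~[][]~(r -> q), u   [~->-rule on 2]
6. p, u   [[]-rule on 3 via uRu]
7. ~(r -> q), u   [[]-rule on 4 via uRu]
8. r, u   [~->-rule on 7]
9. ~q, u   [~->-rule on 7]
10. ~[]~(r -> q), v   [~[]-rule on 5: fresh world v, uRv]
11. p, v   [[]-rule on 3 via uRv]
12. ~(r -> q), v   [[]-rule on 4 via uRv]
13. r, v   [~->-rule on 12]
14. ~q, v   [~->-rule on 12]
15. r -> q, w   [~[]-rule on 10: fresh world w, vRw]
16. p, w   [[]-rule on 3 via uRw]
17. ~(r -> q), w   [[]-rule on 4 via uRw]
18. r, w   [~->-rule on 17]
19. ~q, w   [~->-rule on 17]
20. q, w   [->-rule on 15 (branches; this branch)]
Accessibility: uRu, uRv, uRw, vRv, vRw, wRw
Branch closes: q and ~q both at w.
Every branch closes (one shown): unsatisfiable in S4, hence also in S5 (every S5-frame is an S4-frame).
T-tableau for the formula:
1. ~([]~(r -> q) -> [][]~(r -> q)) & []p, u
2. ~([]~(r -> q) -> [][]~(r -> q)), u   [&-rule on 1]
3. []p, u   [&-rule on 1]
4. []~(r -> q), u   [~->-rule on 2]
5. ~[][]~(r -> q), u   [~->-rule on 2]
6. p, u   [[]-rule on 3 via uRu]
7. ~(r -> q), u   [[]-rule on 4 via uRu]
8. r, u   [~->-rule on 7]
9. ~q, u   [~->-rule on 7]
10. ~[]~(r -> q), v   [~[]-rule on 5: fresh world v, uRv]
11. p, v   [[]-rule on 3 via uRv]
12. ~(r -> q), v   [[]-rule on 4 via uRv]
13. r, v   [~->-rule on 12]
14. ~q, v   [~->-rule on 12]
15. r -> q, w   [~[]-rule on 10: fresh world w, vRw]
16. q, w   [->-rule on 15 (branches; this branch)]
Accessibility: uRu, uRv, vRv, vRw, wRw
Complete open branch: satisfiable in T, hence also in K (this T-model is also a K-model).

K, T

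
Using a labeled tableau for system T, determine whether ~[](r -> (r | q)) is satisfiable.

Unsatisfiable

1. ~[](r -> (r | q)), u
2. ~(r -> (r | q)), v   [~[]-rule on 1: fresh world v, uRv]
3. r, v   [~->-rule on 2]
4. ~(r | q), v   [~->-rule on 2]
5. ~r, v   [~|-rule on 4]
6. ~q, v   [~|-rule on 4]
Accessibility: uRu, uRv, vRv
Branch closes: r and ~r both at v.
(One branch shown.) All branches close.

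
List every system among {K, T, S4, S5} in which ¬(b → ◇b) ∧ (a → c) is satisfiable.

T-tableau for the formula:
1. ¬(b → ◇b) ∧ (a → c), w0
2. ¬(b → ◇b), w0
3. a → c, w0
4. b, w0
5. ¬◇b, w0
6. ¬b, w0
Accessibility: w0Rw0
Branch closes: b and ¬b both at w0.
Every branch closes (one shown): unsatisfiable in T, hence also in S4, S5 (every S4/S5-frame is a T-frame).
K-tableau for the formula:
1. ¬(b → ◇b) ∧ (a → c), w0
2. ¬(b → ◇b), w0
3. a → c, w0
4. b, w0
5. ¬◇b, w0
6. c, w0
Complete open branch: satisfiable in K.

K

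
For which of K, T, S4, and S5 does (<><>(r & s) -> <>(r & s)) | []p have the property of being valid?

S4, S5

T-tableau for the negation ~((<><>(r & s) -> <>(r & s)) | []p):
1. ~((<><>(r & s) -> <>(r & s)) | []p), u
2. ~(<><>(r & s) -> <>(r & s)), u
3. ~[]p, u
4. <><>(r & s), u
5. ~<>(r & s), u
6. ~(r & s), u
7. ~s, u
8. ~p, v
9. ~(r & s), v
10. ~s, v
11. <>(r & s), w
12. ~(r & s), w
13. ~s, w
14. r & s, x
15. r, x
16. s, x
Accessibility: uRu, uRv, uRw, vRv, wRw, wRx, xRx
Complete open branch: countermodel on a T-frame, so not valid in T, nor in K (the same frame is also a K-frame).
S4-tableau for the negation ~((<><>(r & s) -> <>(r & s)) | []p):
1. ~((<><>(r & s) -> <>(r & s)) | []p), u
2. ~(<><>(r & s) -> <>(r & s)), u
3. ~[]p, u
4. <><>(r & s), u
5. ~<>(r & s), u
6. ~(r & s), u
7. ~s, u
8. ~p, v
9. ~(r & s), v
10. ~s, v
11. <>(r & s), w
12. ~(r & s), w
13. ~s, w
14. r & s, x
15. r, x
16. s, x
17. ~(r & s), x
18. ~s, x
Accessibility: uRu, uRv, uRw, uRx, vRv, wRw, wRx, xRx
Branch closes: s and ~s both at x.
Every branch closes (one shown): valid in S4, hence also in S5 (every theorem of S4 is a theorem of S5).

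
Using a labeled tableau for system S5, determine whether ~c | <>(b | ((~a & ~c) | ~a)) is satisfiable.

Satisfiable (open branch found)

1. ~c | <>(b | ((~a & ~c) | ~a)), 0
2. <>(b | ((~a & ~c) | ~a)), 0
3. b | ((~a & ~c) | ~a), 1
4. (~a & ~c) | ~a, 1
5. ~a, 1
Accessibility: 0R0, 0R1, 1R0, 1R1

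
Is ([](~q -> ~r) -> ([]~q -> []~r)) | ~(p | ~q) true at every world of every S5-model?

Tableau for the negation ~(([](~q -> ~r) -> ([]~q -> []~r)) | ~(p | ~q)):
1. ~(([](~q -> ~r) -> ([]~q -> []~r)) | ~(p | ~q)), 0
2. ~([](~q -> ~r) -> ([]~q -> []~r)), 0   [~|-rule on 1]
3. p | ~q, 0   [~|-rule on 1]
4. [](~q -> ~r), 0   [~->-rule on 2]
5. ~([]~q -> []~r), 0   [~->-rule on 2]
6. []~q, 0   [~->-rule on 5]
7. ~[]~r, 0   [~->-rule on 5]
8. ~q -> ~r, 0   [[]-rule on 4 via 0R0]
9. ~q, 0   [[]-rule on 6 via 0R0]
10. ~r, 0   [->-rule on 8 (branches; this branch)]
11. r, 1   [~[]-rule on 7: fresh world 1, 0R1]
12. ~q -> ~r, 1   [[]-rule on 4 via 0R1]
13. ~q, 1   [[]-rule on 6 via 0R1]
14. ~r, 1   [->-rule on 12 (branches; this branch)]
Accessibility: 0R0, 0R1, 1R0, 1R1
Branch closes: r and ~r both at 1.
Every branch of the negation's tableau closes; the branch above is one of them.

Valid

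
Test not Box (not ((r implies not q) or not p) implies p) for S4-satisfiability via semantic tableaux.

1. not Box (not ((r implies not q) or not p) implies p), w0
2. not (not ((r implies not q) or not p) implies p), w1   [neg-Box-rule on 1: fresh world w1, w0Rw1]
3. not ((r implies not q) or not p), w1   [neg-implies-rule on 2]
4. not p, w1   [neg-implies-rule on 2]
5. not (r implies not q), w1   [neg-or-rule on 3]
6. p, w1   [neg-or-rule on 3]
Accessibility: w0Rw0, w0Rw1, w1Rw1
Branch closes: p and not p both at w1.
All branches of the tableau close; one closing branch shown above.

Unsatisfiable (every branch closes)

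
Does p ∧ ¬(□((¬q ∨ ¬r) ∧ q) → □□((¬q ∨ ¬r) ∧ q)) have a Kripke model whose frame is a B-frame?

1. p ∧ ¬(□((¬q ∨ ¬r) ∧ q) → □□((¬q ∨ ¬r) ∧ q)), 0
2. p, 0   [∧-rule on 1]
3. ¬(□((¬q ∨ ¬r) ∧ q) → □□((¬q ∨ ¬r) ∧ q)), 0   [∧-rule on 1]
4. □((¬q ∨ ¬r) ∧ q), 0   [¬→-rule on 3]
5. ¬□□((¬q ∨ ¬r) ∧ q), 0   [¬→-rule on 3]
6. (¬q ∨ ¬r) ∧ q, 0   [□-rule on 4 via 0R0]
7. ¬q ∨ ¬r, 0   [∧-rule on 6]
8. q, 0   [∧-rule on 6]
9. ¬r, 0   [∨-rule on 7 (branches; this branch)]
10. ¬□((¬q ∨ ¬r) ∧ q), 1   [¬□-rule on 5: fresh world 1, 0R1]
11. (¬q ∨ ¬r) ∧ q, 1   [□-rule on 4 via 0R1]
12. ¬q ∨ ¬r, 1   [∧-rule on 11]
13. q, 1   [∧-rule on 11]
14. ¬r, 1   [∨-rule on 12 (branches; this branch)]
15. ¬((¬q ∨ ¬r) ∧ q), 2   [¬□-rule on 10: fresh world 2, 1R2]
16. ¬q, 2   [¬∧-rule on 15 (branches; this branch)]
Accessibility: 0R0, 0R1, 1R0, 1R1, 1R2, 2R1, 2R2

Yes, satisfiable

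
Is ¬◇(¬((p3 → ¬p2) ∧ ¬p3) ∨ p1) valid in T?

Tableau for the negation ◇(¬((p3 → ¬p2) ∧ ¬p3) ∨ p1):
1. ◇(¬((p3 → ¬p2) ∧ ¬p3) ∨ p1), 0
2. ¬((p3 → ¬p2) ∧ ¬p3) ∨ p1, 1
3. p1, 1
Accessibility: 0R0, 0R1, 1R1
The negation has an open branch (countermodel exists).

Not valid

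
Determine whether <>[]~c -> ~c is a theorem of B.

Valid

Tableau for the negation ~(<>[]~c -> ~c):
1. ~(<>[]~c -> ~c), 0
2. <>[]~c, 0   [~->-rule on 1]
3. c, 0   [~->-rule on 1]
4. []~c, 1   [<>-rule on 2: fresh world 1, 0R1]
5. ~c, 0   [[]-rule on 4 via 1R0]
Accessibility: 0R0, 0R1, 1R0, 1R1
Branch closes: c and ~c both at 0.
All branches of the negation close; one closing branch shown above.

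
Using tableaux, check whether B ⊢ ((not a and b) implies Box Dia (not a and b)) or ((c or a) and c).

Tableau for the negation not (((not a and b) implies Box Dia (not a and b)) or ((c or a) and c)):
1. not (((not a and b) implies Box Dia (not a and b)) or ((c or a) and c)), u
2. not ((not a and b) implies Box Dia (not a and b)), u
3. not ((c or a) and c), u
4. not a and b, u
5. not Box Dia (not a and b), u
6. not a, u
7. b, u
8. not (c or a), u
9. not c, u
10. not Dia (not a and b), v
11. not (not a and b), u
12. not (not a and b), v
13. not b, u
Accessibility: uRu, uRv, vRu, vRv
Branch closes: b and not b both at u.
All branches of the negation close; one closing branch shown above.

Valid in B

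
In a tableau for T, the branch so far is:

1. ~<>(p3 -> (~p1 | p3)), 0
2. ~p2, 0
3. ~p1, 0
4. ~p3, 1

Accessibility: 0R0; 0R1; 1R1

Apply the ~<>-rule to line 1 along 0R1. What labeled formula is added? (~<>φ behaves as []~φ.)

~(p3 -> (~p1 | p3)), 1

~<>φ behaves as []~φ: propagate the negated body to each accessible world.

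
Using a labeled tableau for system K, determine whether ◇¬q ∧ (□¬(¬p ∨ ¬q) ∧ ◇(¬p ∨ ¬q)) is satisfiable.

1. ◇¬q ∧ (□¬(¬p ∨ ¬q) ∧ ◇(¬p ∨ ¬q)), w0
2. ◇¬q, w0   [∧-rule on 1]
3. □¬(¬p ∨ ¬q) ∧ ◇(¬p ∨ ¬q), w0   [∧-rule on 1]
4. □¬(¬p ∨ ¬q), w0   [∧-rule on 3]
5. ◇(¬p ∨ ¬q), w0   [∧-rule on 3]
6. ¬q, w1   [◇-rule on 2: fresh world w1, w0Rw1]
7. ¬(¬p ∨ ¬q), w1   [□-rule on 4 via w0Rw1]
8. p, w1   [¬∨-rule on 7]
9. q, w1   [¬∨-rule on 7]
Accessibility: w0Rw1
Branch closes: q and ¬q both at w1.
Every branch closes; the branch above is one of them.

No, unsatisfiable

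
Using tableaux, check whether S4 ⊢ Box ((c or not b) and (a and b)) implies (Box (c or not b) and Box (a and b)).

Tableau for the negation not (Box ((c or not b) and (a and b)) implies (Box (c or not b) and Box (a and b))):
1. not (Box ((c or not b) and (a and b)) implies (Box (c or not b) and Box (a and b))), w0
2. Box ((c or not b) and (a and b)), w0
3. not (Box (c or not b) and Box (a and b)), w0
4. (c or not b) and (a and b), w0
5. c or not b, w0
6. a and b, w0
7. a, w0
8. b, w0
9. not Box (c or not b), w0
10. c, w0
11. not (c or not b), w1
12. not c, w1
13. b, w1
14. (c or not b) and (a and b), w1
15. c or not b, w1
16. a and b, w1
17. a, w1
18. not b, w1
Accessibility: w0Rw0, w0Rw1, w1Rw1
Branch closes: b and not b both at w1.
Every branch of the negation's tableau closes; the branch above is one of them.

Valid in S4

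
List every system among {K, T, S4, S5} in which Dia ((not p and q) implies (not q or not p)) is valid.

T-tableau for the negation not Dia ((not p and q) implies (not q or not p)):
1. not Dia ((not p and q) implies (not q or not p)), w0
2. not ((not p and q) implies (not q or not p)), w0
3. not p and q, w0
4. not (not q or not p), w0
5. not p, w0
6. q, w0
7. p, w0
Accessibility: w0Rw0
Branch closes: p and not p both at w0.
Every branch closes (one shown): valid in T, hence also in S4, S5 (every theorem of T is a theorem of S4 and S5).
K-tableau for the negation not Dia ((not p and q) implies (not q or not p)):
1. not Dia ((not p and q) implies (not q or not p)), w0
Complete open branch: countermodel on a K-frame, so not valid in K.

T, S4, S5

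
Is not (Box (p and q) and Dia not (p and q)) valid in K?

Tableau for the negation Box (p and q) and Dia not (p and q):
1. Box (p and q) and Dia not (p and q), 0
2. Box (p and q), 0
3. Dia not (p and q), 0
4. not (p and q), 1
5. p and q, 1
6. p, 1
7. q, 1
8. not q, 1
Accessibility: 0R1
Branch closes: q and not q both at 1.
All branches of the negation close; one closing branch shown above.

Valid in K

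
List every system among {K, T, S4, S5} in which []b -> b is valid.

T-tableau for the negation ~([]b -> b):
1. ~([]b -> b), w0
2. []b, w0   [~->-rule on 1]
3. ~b, w0   [~->-rule on 1]
4. b, w0   [[]-rule on 2 via w0Rw0]
Accessibility: w0Rw0
Branch closes: b and ~b both at w0.
Every branch closes (one shown): valid in T, hence also in S4, S5 (every theorem of T is a theorem of S4 and S5).
K-tableau for the negation ~([]b -> b):
1. ~([]b -> b), w0
2. []b, w0   [~->-rule on 1]
3. ~b, w0   [~->-rule on 1]
Complete open branch: countermodel on a K-frame, so not valid in K.

T, S4, S5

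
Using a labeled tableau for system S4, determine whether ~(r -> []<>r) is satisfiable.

Satisfiable

1. ~(r -> []<>r), 0
2. r, 0   [~->-rule on 1]
3. ~[]<>r, 0   [~->-rule on 1]
4. ~<>r, 1   [~[]-rule on 3: fresh world 1, 0R1]
5. ~r, 1   [~<>-rule on 4 via 1R1]
Accessibility: 0R0, 0R1, 1R1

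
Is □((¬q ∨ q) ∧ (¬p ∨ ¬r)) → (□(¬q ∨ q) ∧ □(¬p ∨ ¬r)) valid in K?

Tableau for the negation ¬(□((¬q ∨ q) ∧ (¬p ∨ ¬r)) → (□(¬q ∨ q) ∧ □(¬p ∨ ¬r))):
1. ¬(□((¬q ∨ q) ∧ (¬p ∨ ¬r)) → (□(¬q ∨ q) ∧ □(¬p ∨ ¬r))), 0
2. □((¬q ∨ q) ∧ (¬p ∨ ¬r)), 0   [¬→-rule on 1]
3. ¬(□(¬q ∨ q) ∧ □(¬p ∨ ¬r)), 0   [¬→-rule on 1]
4. ¬□(¬p ∨ ¬r), 0   [¬∧-rule on 3 (branches; this branch)]
5. ¬(¬p ∨ ¬r), 1   [¬□-rule on 4: fresh world 1, 0R1]
6. p, 1   [¬∨-rule on 5]
7. r, 1   [¬∨-rule on 5]
8. (¬q ∨ q) ∧ (¬p ∨ ¬r), 1   [□-rule on 2 via 0R1]
9. ¬q ∨ q, 1   [∧-rule on 8]
10. ¬p ∨ ¬r, 1   [∧-rule on 8]
11. q, 1   [∨-rule on 9 (branches; this branch)]
12. ¬r, 1   [∨-rule on 10 (branches; this branch)]
Accessibility: 0R1
Branch closes: r and ¬r both at 1.
Every branch of the negation's tableau closes; the branch above is one of them.

Valid in K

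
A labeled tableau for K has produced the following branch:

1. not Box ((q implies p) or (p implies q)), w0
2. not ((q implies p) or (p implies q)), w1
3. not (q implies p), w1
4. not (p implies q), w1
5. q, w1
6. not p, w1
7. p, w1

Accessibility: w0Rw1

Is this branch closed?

Yes, closed

Both p and not p appear at w1.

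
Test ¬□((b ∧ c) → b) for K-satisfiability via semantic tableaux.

1. ¬□((b ∧ c) → b), 0
2. ¬((b ∧ c) → b), 1
3. b ∧ c, 1
4. ¬b, 1
5. b, 1
6. c, 1
Accessibility: 0R1
Branch closes: b and ¬b both at 1.
All branches of the tableau close; one closing branch shown above.

Unsatisfiable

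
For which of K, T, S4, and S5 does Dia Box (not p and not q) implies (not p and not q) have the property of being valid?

S5

S5-tableau for the negation not (Dia Box (not p and not q) implies (not p and not q)):
1. not (Dia Box (not p and not q) implies (not p and not q)), u
2. Dia Box (not p and not q), u
3. not (not p and not q), u
4. q, u
5. Box (not p and not q), v
6. not p and not q, u
7. not p, u
8. not q, u
Accessibility: uRu, uRv, vRu, vRv
Branch closes: q and not q both at u.
Every branch closes (one shown): valid in S5.
S4-tableau for the negation not (Dia Box (not p and not q) implies (not p and not q)):
1. not (Dia Box (not p and not q) implies (not p and not q)), u
2. Dia Box (not p and not q), u
3. not (not p and not q), u
4. q, u
5. Box (not p and not q), v
6. not p and not q, v
7. not p, v
8. not q, v
Accessibility: uRu, uRv, vRv
Complete open branch: countermodel on an S4-frame, so not valid in S4, nor in K, T (the same frame is also a K-frame and a T-frame).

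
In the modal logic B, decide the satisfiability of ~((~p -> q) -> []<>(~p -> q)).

1. ~((~p -> q) -> []<>(~p -> q)), 0
2. ~p -> q, 0
3. ~[]<>(~p -> q), 0
4. q, 0
5. ~<>(~p -> q), 1
6. ~(~p -> q), 0
7. ~p, 0
8. ~q, 0
Accessibility: 0R0, 0R1, 1R0, 1R1
Branch closes: q and ~q both at 0.
Every branch closes; the branch above is one of them.

No, unsatisfiable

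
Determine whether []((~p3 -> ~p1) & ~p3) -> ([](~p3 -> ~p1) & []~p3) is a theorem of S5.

Tableau for the negation ~([]((~p3 -> ~p1) & ~p3) -> ([](~p3 -> ~p1) & []~p3)):
1. ~([]((~p3 -> ~p1) & ~p3) -> ([](~p3 -> ~p1) & []~p3)), u
2. []((~p3 -> ~p1) & ~p3), u
3. ~([](~p3 -> ~p1) & []~p3), u
4. (~p3 -> ~p1) & ~p3, u
5. ~p3 -> ~p1, u
6. ~p3, u
7. ~[](~p3 -> ~p1), u
8. ~p1, u
9. ~(~p3 -> ~p1), v
10. ~p3, v
11. p1, v
12. (~p3 -> ~p1) & ~p3, v
13. ~p3 -> ~p1, v
14. ~p1, v
Accessibility: uRu, uRv, vRu, vRv
Branch closes: p1 and ~p1 both at v.
Every branch of the negation's tableau closes; the branch above is one of them.

Valid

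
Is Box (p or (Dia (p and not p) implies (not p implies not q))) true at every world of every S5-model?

Yes, valid

Tableau for the negation not Box (p or (Dia (p and not p) implies (not p implies not q))):
1. not Box (p or (Dia (p and not p) implies (not p implies not q))), u
2. not (p or (Dia (p and not p) implies (not p implies not q))), v   [neg-Box-rule on 1: fresh world v, uRv]
3. not p, v   [neg-or-rule on 2]
4. not (Dia (p and not p) implies (not p implies not q)), v   [neg-or-rule on 2]
5. Dia (p and not p), v   [neg-implies-rule on 4]
6. not (not p implies not q), v   [neg-implies-rule on 4]
7. q, v   [neg-implies-rule on 6]
8. p and not p, w   [Dia-rule on 5: fresh world w, vRw]
9. p, w   [and-rule on 8]
10. not p, w   [and-rule on 8]
Accessibility: uRu, uRv, uRw, vRu, vRv, vRw, wRu, wRv, wRw
Branch closes: p and not p both at w.
All branches of the negation close; one closing branch shown above.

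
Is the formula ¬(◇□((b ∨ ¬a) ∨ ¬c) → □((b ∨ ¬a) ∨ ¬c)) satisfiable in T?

1. ¬(◇□((b ∨ ¬a) ∨ ¬c) → □((b ∨ ¬a) ∨ ¬c)), w0
2. ◇□((b ∨ ¬a) ∨ ¬c), w0   [¬→-rule on 1]
3. ¬□((b ∨ ¬a) ∨ ¬c), w0   [¬→-rule on 1]
4. □((b ∨ ¬a) ∨ ¬c), w1   [◇-rule on 2: fresh world w1, w0Rw1]
5. (b ∨ ¬a) ∨ ¬c, w1   [□-rule on 4 via w1Rw1]
6. ¬c, w1   [∨-rule on 5 (branches; this branch)]
7. ¬((b ∨ ¬a) ∨ ¬c), w2   [¬□-rule on 3: fresh world w2, w0Rw2]
8. ¬(b ∨ ¬a), w2   [¬∨-rule on 7]
9. c, w2   [¬∨-rule on 7]
10. ¬b, w2   [¬∨-rule on 8]
11. a, w2   [¬∨-rule on 8]
Accessibility: w0Rw0, w0Rw1, w0Rw2, w1Rw1, w2Rw2

Satisfiable (open branch found)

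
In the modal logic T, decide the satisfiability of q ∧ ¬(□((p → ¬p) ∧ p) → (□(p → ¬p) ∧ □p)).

1. q ∧ ¬(□((p → ¬p) ∧ p) → (□(p → ¬p) ∧ □p)), u
2. q, u   [∧-rule on 1]
3. ¬(□((p → ¬p) ∧ p) → (□(p → ¬p) ∧ □p)), u   [∧-rule on 1]
4. □((p → ¬p) ∧ p), u   [¬→-rule on 3]
5. ¬(□(p → ¬p) ∧ □p), u   [¬→-rule on 3]
6. (p → ¬p) ∧ p, u   [□-rule on 4 via uRu]
7. p → ¬p, u   [∧-rule on 6]
8. p, u   [∧-rule on 6]
9. ¬□p, u   [¬∧-rule on 5 (branches; this branch)]
10. ¬p, u   [→-rule on 7 (branches; this branch)]
Accessibility: uRu
Branch closes: p and ¬p both at u.
(One branch shown.) All branches close.

Unsatisfiable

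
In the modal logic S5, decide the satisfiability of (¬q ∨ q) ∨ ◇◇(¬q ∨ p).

Satisfiable (open branch found)

1. (¬q ∨ q) ∨ ◇◇(¬q ∨ p), 0
2. ◇◇(¬q ∨ p), 0
3. ◇(¬q ∨ p), 1
4. ¬q ∨ p, 2
5. p, 2
Accessibility: 0R0, 0R1, 0R2, 1R0, 1R1, 1R2, 2R0, 2R1, 2R2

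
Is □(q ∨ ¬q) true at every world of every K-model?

Tableau for the negation ¬□(q ∨ ¬q):
1. ¬□(q ∨ ¬q), w0
2. ¬(q ∨ ¬q), w1
3. ¬q, w1
4. q, w1
Accessibility: w0Rw1
Branch closes: q and ¬q both at w1.
Every branch of the negation's tableau closes; the branch above is one of them.

Valid in K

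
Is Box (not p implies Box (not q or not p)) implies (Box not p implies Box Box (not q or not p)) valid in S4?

Yes, valid

Tableau for the negation not (Box (not p implies Box (not q or not p)) implies (Box not p implies Box Box (not q or not p))):
1. not (Box (not p implies Box (not q or not p)) implies (Box not p implies Box Box (not q or not p))), w0
2. Box (not p implies Box (not q or not p)), w0
3. not (Box not p implies Box Box (not q or not p)), w0
4. Box not p, w0
5. not Box Box (not q or not p), w0
6. not p implies Box (not q or not p), w0
7. not p, w0
8. Box (not q or not p), w0
9. not q or not p, w0
10. not Box (not q or not p), w1
11. not p implies Box (not q or not p), w1
12. not p, w1
13. not q or not p, w1
14. Box (not q or not p), w1
15. not (not q or not p), w2
16. q, w2
17. p, w2
18. not p implies Box (not q or not p), w2
19. not p, w2
Accessibility: w0Rw0, w0Rw1, w0Rw2, w1Rw1, w1Rw2, w2Rw2
Branch closes: p and not p both at w2.
All branches of the negation close; one closing branch shown above.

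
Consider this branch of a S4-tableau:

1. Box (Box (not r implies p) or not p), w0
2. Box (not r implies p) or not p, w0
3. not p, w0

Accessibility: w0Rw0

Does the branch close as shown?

Open

No world carries both an atom and its negation.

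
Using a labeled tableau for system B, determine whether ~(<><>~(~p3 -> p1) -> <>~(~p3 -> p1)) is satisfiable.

1. ~(<><>~(~p3 -> p1) -> <>~(~p3 -> p1)), u
2. <><>~(~p3 -> p1), u
3. ~<>~(~p3 -> p1), u
4. ~p3 -> p1, u
5. p1, u
6. <>~(~p3 -> p1), v
7. ~p3 -> p1, v
8. p1, v
9. ~(~p3 -> p1), w
10. ~p3, w
11. ~p1, w
Accessibility: uRu, uRv, vRu, vRv, vRw, wRv, wRw

Yes, satisfiable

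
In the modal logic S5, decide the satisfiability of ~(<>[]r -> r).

No, unsatisfiable

1. ~(<>[]r -> r), w0
2. <>[]r, w0
3. ~r, w0
4. []r, w1
5. r, w0
Accessibility: w0Rw0, w0Rw1, w1Rw0, w1Rw1
Branch closes: r and ~r both at w0.
Every branch closes; the branch above is one of them.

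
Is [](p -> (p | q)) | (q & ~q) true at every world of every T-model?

Tableau for the negation ~([](p -> (p | q)) | (q & ~q)):
1. ~([](p -> (p | q)) | (q & ~q)), w0
2. ~[](p -> (p | q)), w0   [~|-rule on 1]
3. ~(q & ~q), w0   [~|-rule on 1]
4. q, w0   [~&-rule on 3 (branches; this branch)]
5. ~(p -> (p | q)), w1   [~[]-rule on 2: fresh world w1, w0Rw1]
6. p, w1   [~->-rule on 5]
7. ~(p | q), w1   [~->-rule on 5]
8. ~p, w1   [~|-rule on 7]
9. ~q, w1   [~|-rule on 7]
Accessibility: w0Rw0, w0Rw1, w1Rw1
Branch closes: p and ~p both at w1.
All branches of the negation close; one closing branch shown above.

Valid in T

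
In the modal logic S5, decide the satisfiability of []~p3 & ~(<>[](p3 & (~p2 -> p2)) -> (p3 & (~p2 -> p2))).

Unsatisfiable

1. []~p3 & ~(<>[](p3 & (~p2 -> p2)) -> (p3 & (~p2 -> p2))), 0
2. []~p3, 0
3. ~(<>[](p3 & (~p2 -> p2)) -> (p3 & (~p2 -> p2))), 0
4. <>[](p3 & (~p2 -> p2)), 0
5. ~(p3 & (~p2 -> p2)), 0
6. ~p3, 0
7. ~(~p2 -> p2), 0
8. ~p2, 0
9. [](p3 & (~p2 -> p2)), 1
10. ~p3, 1
11. p3 & (~p2 -> p2), 0
12. p3, 0
13. ~p2 -> p2, 0
Accessibility: 0R0, 0R1, 1R0, 1R1
Branch closes: p3 and ~p3 both at 0.
Every branch closes; the branch above is one of them.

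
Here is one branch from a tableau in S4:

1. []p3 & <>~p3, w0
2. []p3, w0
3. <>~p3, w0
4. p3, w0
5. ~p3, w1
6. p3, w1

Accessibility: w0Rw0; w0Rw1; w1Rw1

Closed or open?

Closed

Both p3 and ~p3 appear at w1.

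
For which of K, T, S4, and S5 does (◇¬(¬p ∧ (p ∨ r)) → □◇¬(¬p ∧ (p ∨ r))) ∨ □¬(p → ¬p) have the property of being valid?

S5-tableau for the negation ¬((◇¬(¬p ∧ (p ∨ r)) → □◇¬(¬p ∧ (p ∨ r))) ∨ □¬(p → ¬p)):
1. ¬((◇¬(¬p ∧ (p ∨ r)) → □◇¬(¬p ∧ (p ∨ r))) ∨ □¬(p → ¬p)), 0
2. ¬(◇¬(¬p ∧ (p ∨ r)) → □◇¬(¬p ∧ (p ∨ r))), 0
3. ¬□¬(p → ¬p), 0
4. ◇¬(¬p ∧ (p ∨ r)), 0
5. ¬□◇¬(¬p ∧ (p ∨ r)), 0
6. p → ¬p, 1
7. ¬p, 1
8. ¬(¬p ∧ (p ∨ r)), 2
9. ¬(p ∨ r), 2
10. ¬p, 2
11. ¬r, 2
12. ¬◇¬(¬p ∧ (p ∨ r)), 3
13. ¬p ∧ (p ∨ r), 0
14. ¬p, 0
15. p ∨ r, 0
16. ¬p ∧ (p ∨ r), 1
17. p ∨ r, 1
18. ¬p ∧ (p ∨ r), 2
19. p ∨ r, 2
20. ¬p ∧ (p ∨ r), 3
21. ¬p, 3
22. p ∨ r, 3
23. r, 0
24. r, 1
25. r, 2
Accessibility: 0R0, 0R1, 0R2, 0R3, 1R0, 1R1, 1R2, 1R3, 2R0, 2R1, 2R2, 2R3, 3R0, 3R1, 3R2, 3R3
Branch closes: r and ¬r both at 2.
Every branch closes (one shown): valid in S5.
S4-tableau for the negation ¬((◇¬(¬p ∧ (p ∨ r)) → □◇¬(¬p ∧ (p ∨ r))) ∨ □¬(p → ¬p)):
1. ¬((◇¬(¬p ∧ (p ∨ r)) → □◇¬(¬p ∧ (p ∨ r))) ∨ □¬(p → ¬p)), 0
2. ¬(◇¬(¬p ∧ (p ∨ r)) → □◇¬(¬p ∧ (p ∨ r))), 0
3. ¬□¬(p → ¬p), 0
4. ◇¬(¬p ∧ (p ∨ r)), 0
5. ¬□◇¬(¬p ∧ (p ∨ r)), 0
6. p → ¬p, 1
7. ¬p, 1
8. ¬(¬p ∧ (p ∨ r)), 2
9. ¬(p ∨ r), 2
10. ¬p, 2
11. ¬r, 2
12. ¬◇¬(¬p ∧ (p ∨ r)), 3
13. ¬p ∧ (p ∨ r), 3
14. ¬p, 3
15. p ∨ r, 3
16. r, 3
Accessibility: 0R0, 0R1, 0R2, 0R3, 1R1, 2R2, 3R3
Complete open branch: countermodel on an S4-frame, so not valid in S4, nor in K, T (the same frame is also a K-frame and a T-frame).

S5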